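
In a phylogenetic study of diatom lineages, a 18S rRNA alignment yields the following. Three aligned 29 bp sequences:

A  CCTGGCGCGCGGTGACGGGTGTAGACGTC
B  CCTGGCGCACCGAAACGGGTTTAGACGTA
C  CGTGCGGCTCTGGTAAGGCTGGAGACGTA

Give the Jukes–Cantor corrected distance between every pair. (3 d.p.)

A–B: 6/29 sites differ → p ≈ 0.206897, d = −0.75 ln(1 − 0.275863) = 0.242081 ≈ 0.242.
A–C: 11/29 sites differ → p ≈ 0.37931, d = −0.75 ln(1 − 0.505747) = 0.528531 ≈ 0.529.
B–C: 11/29 sites differ → p ≈ 0.37931, d = −0.75 ln(1 − 0.505747) = 0.528531 ≈ 0.529.

d(A,B) = 0.242, d(A,C) = 0.529, d(B,C) = 0.529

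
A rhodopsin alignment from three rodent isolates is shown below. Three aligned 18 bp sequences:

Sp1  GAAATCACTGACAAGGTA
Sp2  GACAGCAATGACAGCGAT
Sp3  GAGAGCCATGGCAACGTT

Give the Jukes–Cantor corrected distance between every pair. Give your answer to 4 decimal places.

Sp1–Sp2: 7/18 sites differ → p ≈ 0.388889, d = −0.75 ln(1 − 0.518519) = 0.548166 ≈ 0.5482.
Sp1–Sp3: 7/18 sites differ → p ≈ 0.388889, d = −0.75 ln(1 − 0.518519) = 0.548166 ≈ 0.5482.
Sp2–Sp3: 5/18 sites differ → p ≈ 0.277778, d = −0.75 ln(1 − 0.370371) = 0.346968 ≈ 0.3470.

d(Sp1,Sp2) = 0.5482, d(Sp1,Sp3) = 0.5482, d(Sp2,Sp3) = 0.3470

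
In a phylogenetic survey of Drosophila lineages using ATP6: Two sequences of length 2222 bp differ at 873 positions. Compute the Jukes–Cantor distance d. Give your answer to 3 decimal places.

0.557

p = 873/2222 ≈ 0.392889.
d = −(3/4) ln(1 − 4p/3) = −0.75 ln(1 − 0.523852) = −0.75 ln(0.476148)
  = −0.75 × (-0.742027) = 0.556520 substitutions/site.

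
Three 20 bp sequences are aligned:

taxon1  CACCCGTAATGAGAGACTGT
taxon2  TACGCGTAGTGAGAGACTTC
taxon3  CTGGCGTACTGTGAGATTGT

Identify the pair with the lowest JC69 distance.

taxon1–taxon2: 5/20 differ, p = 0.250, d = 0.304.
taxon1–taxon3: 6/20 differ, p = 0.300, d = 0.383.
taxon2–taxon3: 8/20 differ, p = 0.400, d = 0.572.
The smallest distance is between taxon1 and taxon2.

taxon1 and taxon2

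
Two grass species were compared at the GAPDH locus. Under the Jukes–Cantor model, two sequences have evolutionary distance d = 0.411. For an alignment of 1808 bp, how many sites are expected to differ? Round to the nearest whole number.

572

Invert JC69: p = (3/4)(1 − e^(−4d/3)) = 0.75 × (1 − e^(-0.548)) = 0.75 × (1 − 0.578105) = 0.316421.
Expected differing sites = pL ≈ 0.316421 × 1808 = 572.089168 ≈ 572.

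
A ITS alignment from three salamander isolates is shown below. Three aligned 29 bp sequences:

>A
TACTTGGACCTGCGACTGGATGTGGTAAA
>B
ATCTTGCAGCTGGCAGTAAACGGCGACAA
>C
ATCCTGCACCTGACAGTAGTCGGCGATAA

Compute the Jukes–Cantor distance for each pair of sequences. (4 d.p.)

A–B: 14/29 sites differ → p ≈ 0.482759, d = −0.75 ln(1 − 0.643679) = 0.773942 ≈ 0.7739.
A–C: 14/29 sites differ → p ≈ 0.482759, d = −0.75 ln(1 − 0.643679) = 0.773942 ≈ 0.7739.
B–C: 6/29 sites differ → p ≈ 0.206897, d = −0.75 ln(1 − 0.275863) = 0.242081 ≈ 0.2421.

d(A,B) = 0.7739, d(A,C) = 0.7739, d(B,C) = 0.2421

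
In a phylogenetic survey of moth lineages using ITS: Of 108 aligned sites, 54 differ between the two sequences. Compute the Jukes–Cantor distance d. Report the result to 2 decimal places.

0.82

p = 54/108 = 0.5.
d = −(3/4) ln(1 − 4p/3) = −0.75 ln(1 − 0.666667) = −0.75 ln(0.333333)
  = −0.75 × (-1.098613) = 0.823960 substitutions/site.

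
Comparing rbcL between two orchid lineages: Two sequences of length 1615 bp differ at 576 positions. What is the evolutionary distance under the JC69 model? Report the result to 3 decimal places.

p = 576/1615 ≈ 0.356656.
d = −(3/4) ln(1 − 4p/3) = −0.75 ln(1 − 0.475541) = −0.75 ln(0.524459)
  = −0.75 × (-0.645388) = 0.484041 substitutions/site.

0.484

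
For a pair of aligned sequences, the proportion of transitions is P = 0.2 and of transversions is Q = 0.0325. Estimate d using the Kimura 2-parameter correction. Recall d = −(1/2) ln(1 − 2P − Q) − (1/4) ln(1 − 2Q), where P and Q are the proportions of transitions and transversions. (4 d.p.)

0.3001

Under the Kimura two-parameter model, d = −½ ln(1 − 2P − Q) − ¼ ln(1 − 2Q).
1 − 2P − Q = 0.5675, giving −½ ln(0.5675) = 0.283257.
1 − 2Q = 0.935, giving −¼ ln(0.935) = 0.016802.
d = 0.283257 + 0.016802 = 0.300059.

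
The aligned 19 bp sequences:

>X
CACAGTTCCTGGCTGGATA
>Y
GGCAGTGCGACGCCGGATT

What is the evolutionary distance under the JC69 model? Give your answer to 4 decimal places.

The sequences differ at 8 of 19 sites (1, 2, 7, 9, 10, 11, 14, 19), so p = 8/19 ≈ 0.421053.
d = −(3/4) ln(1 − 4p/3) = −0.75 ln(1 − 0.561404) = −0.75 ln(0.438596)
  = −0.75 × (-0.824177) = 0.618133 substitutions/site.

0.6181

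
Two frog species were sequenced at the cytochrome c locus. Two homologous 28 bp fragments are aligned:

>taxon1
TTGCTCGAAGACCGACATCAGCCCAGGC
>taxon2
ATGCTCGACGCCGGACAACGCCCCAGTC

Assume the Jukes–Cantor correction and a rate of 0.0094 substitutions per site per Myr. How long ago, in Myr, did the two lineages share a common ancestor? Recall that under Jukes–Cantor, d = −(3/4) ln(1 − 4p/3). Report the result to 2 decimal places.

The sequences differ at 8 of 28 sites (1, 9, 11, 13, 18, 20, 21, 27), so p = 8/28 ≈ 0.285714.
d = −(3/4) ln(1 − 4p/3) = −0.75 ln(1 − 0.380952) = −0.75 ln(0.619048)
  = −0.75 × (-0.479572) = 0.359679 substitutions/site.
Under a molecular clock d = 2μt, so t = d/(2μ) = 0.359679 / (2 × 0.0094) = 19.13 Myr.

19.13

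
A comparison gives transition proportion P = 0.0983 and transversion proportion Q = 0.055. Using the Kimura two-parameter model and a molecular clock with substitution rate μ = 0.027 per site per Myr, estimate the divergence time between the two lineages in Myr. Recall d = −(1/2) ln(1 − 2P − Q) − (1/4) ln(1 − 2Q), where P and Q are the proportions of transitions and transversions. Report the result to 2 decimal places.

3.22

Under the Kimura two-parameter model, d = −½ ln(1 − 2P − Q) − ¼ ln(1 − 2Q).
1 − 2P − Q = 0.7484, giving −½ ln(0.7484) = 0.144909.
1 − 2Q = 0.89, giving −¼ ln(0.89) = 0.029133.
d = 0.144909 + 0.029133 = 0.174042.
Under a molecular clock d = 2μt, so t = d/(2μ) = 0.174042 / (2 × 0.027) = 3.22 Myr.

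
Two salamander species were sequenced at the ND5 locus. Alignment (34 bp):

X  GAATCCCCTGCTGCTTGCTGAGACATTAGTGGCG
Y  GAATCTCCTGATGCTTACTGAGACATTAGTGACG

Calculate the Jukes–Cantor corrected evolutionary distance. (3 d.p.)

0.128

The sequences differ at 4 of 34 sites (6, 11, 17, 32), so p = 4/34 ≈ 0.117647.
d = −(3/4) ln(1 − 4p/3) = −0.75 ln(1 − 0.156863) = −0.75 ln(0.843137)
  = −0.75 × (-0.170626) = 0.127970 substitutions/site.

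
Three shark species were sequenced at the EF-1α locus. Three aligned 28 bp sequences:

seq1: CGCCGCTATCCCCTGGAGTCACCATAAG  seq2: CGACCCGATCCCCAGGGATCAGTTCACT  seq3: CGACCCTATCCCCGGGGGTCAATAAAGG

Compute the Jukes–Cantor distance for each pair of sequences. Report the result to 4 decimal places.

seq1–seq2: 12/28 sites differ → p ≈ 0.428571, d = −0.75 ln(1 − 0.571428) = 0.635472 ≈ 0.6355.
seq1–seq3: 8/28 sites differ → p ≈ 0.285714, d = −0.75 ln(1 − 0.380952) = 0.359679 ≈ 0.3597.
seq2–seq3: 8/28 sites differ → p ≈ 0.285714, d = −0.75 ln(1 − 0.380952) = 0.359679 ≈ 0.3597.

d(seq1,seq2) = 0.6355, d(seq1,seq3) = 0.3597, d(seq2,seq3) = 0.3597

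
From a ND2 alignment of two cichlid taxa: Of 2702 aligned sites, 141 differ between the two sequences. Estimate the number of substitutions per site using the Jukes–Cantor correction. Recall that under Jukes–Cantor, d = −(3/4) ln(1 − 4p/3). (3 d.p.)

0.054

p = 141/2702 ≈ 0.052184.
d = −(3/4) ln(1 − 4p/3) = −0.75 ln(1 − 0.069579) = −0.75 ln(0.930421)
  = −0.75 × (-0.072118) = 0.054089 substitutions/site.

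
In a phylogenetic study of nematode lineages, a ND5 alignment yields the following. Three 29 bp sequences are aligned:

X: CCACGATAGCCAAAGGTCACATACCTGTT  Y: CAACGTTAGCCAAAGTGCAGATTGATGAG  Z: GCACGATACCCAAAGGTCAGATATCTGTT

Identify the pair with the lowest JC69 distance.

X and Z

X–Y: 10/29 differ, p = 0.345, d = 0.462.
X–Z: 4/29 differ, p = 0.138, d = 0.152.
Y–Z: 11/29 differ, p = 0.379, d = 0.529.
The smallest distance is between X and Z.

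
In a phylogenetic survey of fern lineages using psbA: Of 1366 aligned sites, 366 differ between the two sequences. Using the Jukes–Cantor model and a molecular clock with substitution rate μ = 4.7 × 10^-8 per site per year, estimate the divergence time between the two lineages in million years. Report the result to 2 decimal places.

p = 366/1366 ≈ 0.267936.
d = −(3/4) ln(1 − 4p/3) = −0.75 ln(1 − 0.357248) = −0.75 ln(0.642752)
  = −0.75 × (-0.441996) = 0.331497 substitutions/site.
Under a molecular clock d = 2μt, so t = d/(2μ) = 0.331497 / (2 × 4.7 × 10^-8) = 3.53 million years.

3.53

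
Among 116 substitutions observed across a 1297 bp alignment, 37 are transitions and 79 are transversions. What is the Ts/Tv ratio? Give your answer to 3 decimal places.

0.468

R = 37/79 = 0.468354… ≈ 0.468 (to 3 d.p.).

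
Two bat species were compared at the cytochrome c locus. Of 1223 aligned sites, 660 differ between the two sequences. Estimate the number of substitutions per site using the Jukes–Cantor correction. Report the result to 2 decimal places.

0.95

p = 660/1223 ≈ 0.539657.
d = −(3/4) ln(1 − 4p/3) = −0.75 ln(1 − 0.719543) = −0.75 ln(0.280457)
  = −0.75 × (-1.271335) = 0.953501 substitutions/site.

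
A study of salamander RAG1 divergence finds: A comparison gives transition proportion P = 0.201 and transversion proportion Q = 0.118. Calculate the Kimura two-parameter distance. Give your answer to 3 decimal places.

0.434

Under the Kimura two-parameter model, d = −½ ln(1 − 2P − Q) − ¼ ln(1 − 2Q).
1 − 2P − Q = 0.48, giving −½ ln(0.48) = 0.366985.
1 − 2Q = 0.764, giving −¼ ln(0.764) = 0.067297.
d = 0.366985 + 0.067297 = 0.434282.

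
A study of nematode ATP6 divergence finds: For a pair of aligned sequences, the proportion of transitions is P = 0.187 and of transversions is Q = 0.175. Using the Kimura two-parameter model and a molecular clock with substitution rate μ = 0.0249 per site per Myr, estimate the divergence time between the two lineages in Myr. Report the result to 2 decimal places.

10.16

Under the Kimura two-parameter model, d = −½ ln(1 − 2P − Q) − ¼ ln(1 − 2Q).
1 − 2P − Q = 0.451, giving −½ ln(0.451) = 0.398144.
1 − 2Q = 0.65, giving −¼ ln(0.65) = 0.107696.
d = 0.398144 + 0.107696 = 0.505840.
Under a molecular clock d = 2μt, so t = d/(2μ) = 0.505840 / (2 × 0.0249) = 10.16 Myr.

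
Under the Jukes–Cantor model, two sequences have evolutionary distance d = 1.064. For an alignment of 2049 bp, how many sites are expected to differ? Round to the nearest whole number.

1165

Invert JC69: p = (3/4)(1 − e^(−4d/3)) = 0.75 × (1 − e^(-1.418667)) = 0.75 × (1 − 0.242036) = 0.568473.
Expected differing sites = pL ≈ 0.568473 × 2049 = 1164.801177 ≈ 1165.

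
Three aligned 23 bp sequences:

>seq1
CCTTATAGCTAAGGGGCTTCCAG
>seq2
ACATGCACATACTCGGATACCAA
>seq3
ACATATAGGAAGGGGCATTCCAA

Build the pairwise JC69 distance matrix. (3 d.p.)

seq1–seq2: 12/23 sites differ → p ≈ 0.521739, d = −0.75 ln(1 − 0.695652) = 0.892188 ≈ 0.892.
seq1–seq3: 8/23 sites differ → p ≈ 0.347826, d = −0.75 ln(1 − 0.463768) = 0.467391 ≈ 0.467.
seq2–seq3: 10/23 sites differ → p ≈ 0.434783, d = −0.75 ln(1 − 0.579711) = 0.650110 ≈ 0.650.

d(seq1,seq2) = 0.892, d(seq1,seq3) = 0.467, d(seq2,seq3) = 0.650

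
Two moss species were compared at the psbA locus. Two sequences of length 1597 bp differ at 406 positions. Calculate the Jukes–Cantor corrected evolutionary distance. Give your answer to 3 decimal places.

0.310

p = 406/1597 ≈ 0.254227.
d = −(3/4) ln(1 − 4p/3) = −0.75 ln(1 − 0.338969) = −0.75 ln(0.661031)
  = −0.75 × (-0.413955) = 0.310466 substitutions/site.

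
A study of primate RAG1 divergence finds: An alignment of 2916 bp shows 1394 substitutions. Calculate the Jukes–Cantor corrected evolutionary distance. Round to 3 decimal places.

0.761

p = 1394/2916 ≈ 0.478052.
d = −(3/4) ln(1 − 4p/3) = −0.75 ln(1 − 0.637403) = −0.75 ln(0.362597)
  = −0.75 × (-1.014463) = 0.760847 substitutions/site.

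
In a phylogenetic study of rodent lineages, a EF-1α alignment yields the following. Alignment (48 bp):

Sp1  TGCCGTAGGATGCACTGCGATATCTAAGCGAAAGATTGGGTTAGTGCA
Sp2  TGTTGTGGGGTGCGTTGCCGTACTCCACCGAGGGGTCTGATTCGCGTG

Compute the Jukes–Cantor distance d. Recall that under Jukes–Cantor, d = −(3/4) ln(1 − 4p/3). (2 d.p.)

The sequences differ at 23 of 48 sites, so p = 23/48 ≈ 0.479167.
d = −(3/4) ln(1 − 4p/3) = −0.75 ln(1 − 0.638889) = −0.75 ln(0.361111)
  = −0.75 × (-1.018570) = 0.763928 substitutions/site.

0.76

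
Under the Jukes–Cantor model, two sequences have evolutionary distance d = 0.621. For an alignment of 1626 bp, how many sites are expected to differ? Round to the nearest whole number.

Invert JC69: p = (3/4)(1 − e^(−4d/3)) = 0.75 × (1 − e^(-0.828)) = 0.75 × (1 − 0.436922) = 0.422309.
Expected differing sites = pL ≈ 0.422309 × 1626 = 686.674434 ≈ 687.

687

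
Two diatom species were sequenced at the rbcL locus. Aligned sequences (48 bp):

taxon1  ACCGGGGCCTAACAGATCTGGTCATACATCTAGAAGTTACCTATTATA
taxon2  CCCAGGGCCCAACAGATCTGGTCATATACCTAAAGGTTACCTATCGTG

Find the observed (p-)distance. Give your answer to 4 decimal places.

The sequences differ at 10 of 48 positions (sites 1, 4, 10, 27, 29, 33, 35, 45, 46, 48).
p = 10/48 = 0.208333… ≈ 0.2083 (to 4 d.p.).

0.2083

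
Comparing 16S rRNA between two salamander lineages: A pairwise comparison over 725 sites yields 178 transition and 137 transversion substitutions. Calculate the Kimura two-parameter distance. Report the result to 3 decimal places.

0.688

P = 178/725 ≈ 0.245517 and Q = 137/725 ≈ 0.188966.
Under the Kimura two-parameter model, d = −½ ln(1 − 2P − Q) − ¼ ln(1 − 2Q).
1 − 2P − Q = 0.32, giving −½ ln(0.32) = 0.569717.
1 − 2Q = 0.622068, giving −¼ ln(0.622068) = 0.118676.
d = 0.569717 + 0.118676 = 0.688393.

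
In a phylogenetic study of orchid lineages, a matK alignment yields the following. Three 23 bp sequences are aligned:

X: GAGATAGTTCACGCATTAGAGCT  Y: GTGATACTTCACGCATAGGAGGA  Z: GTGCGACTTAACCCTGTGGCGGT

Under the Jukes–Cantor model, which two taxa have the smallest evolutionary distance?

X–Y: 6/23 differ, p = 0.261, d = 0.321.
X–Z: 11/23 differ, p = 0.478, d = 0.761.
Y–Z: 9/23 differ, p = 0.391, d = 0.553.
The smallest distance is between X and Y.

X and Y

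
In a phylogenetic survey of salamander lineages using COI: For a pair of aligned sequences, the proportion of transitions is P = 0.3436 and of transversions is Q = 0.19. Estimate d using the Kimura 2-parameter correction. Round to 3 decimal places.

1.168

Under the Kimura two-parameter model, d = −½ ln(1 − 2P − Q) − ¼ ln(1 − 2Q).
1 − 2P − Q = 0.1228, giving −½ ln(0.1228) = 1.048599.
1 − 2Q = 0.62, giving −¼ ln(0.62) = 0.119509.
d = 1.048599 + 0.119509 = 1.168108.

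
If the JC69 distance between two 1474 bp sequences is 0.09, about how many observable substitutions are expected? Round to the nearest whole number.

125

Invert JC69: p = (3/4)(1 − e^(−4d/3)) = 0.75 × (1 − e^(-0.12)) = 0.75 × (1 − 0.886920) = 0.084810.
Expected differing sites = pL ≈ 0.084810 × 1474 = 125.00994 ≈ 125.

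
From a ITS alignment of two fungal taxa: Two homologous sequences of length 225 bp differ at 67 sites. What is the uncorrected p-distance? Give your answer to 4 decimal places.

p = 67/225 = 0.297777… ≈ 0.2978 (to 4 d.p.).

0.2978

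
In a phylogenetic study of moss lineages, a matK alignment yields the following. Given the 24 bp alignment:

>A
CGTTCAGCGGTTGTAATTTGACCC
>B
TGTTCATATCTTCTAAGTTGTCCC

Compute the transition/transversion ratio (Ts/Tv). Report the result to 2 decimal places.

Transitions are A↔G and C↔T; transversions are all other mismatches.
Transitions: 1. Transversions: 7.
R = 1/7 = 0.142857… ≈ 0.14 (to 2 d.p.).

0.14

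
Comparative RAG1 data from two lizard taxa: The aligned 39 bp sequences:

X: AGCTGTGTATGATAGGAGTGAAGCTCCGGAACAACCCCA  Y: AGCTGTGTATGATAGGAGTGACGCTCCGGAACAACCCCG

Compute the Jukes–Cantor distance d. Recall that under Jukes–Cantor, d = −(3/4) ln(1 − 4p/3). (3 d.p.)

0.053

The sequences differ at 2 of 39 sites (22, 39), so p = 2/39 ≈ 0.051282.
d = −(3/4) ln(1 − 4p/3) = −0.75 ln(1 − 0.068376) = −0.75 ln(0.931624)
  = −0.75 × (-0.070826) = 0.053120 substitutions/site.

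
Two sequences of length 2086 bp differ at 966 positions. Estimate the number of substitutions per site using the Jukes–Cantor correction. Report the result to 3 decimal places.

p = 966/2086 ≈ 0.463087.
d = −(3/4) ln(1 − 4p/3) = −0.75 ln(1 − 0.617449) = −0.75 ln(0.382551)
  = −0.75 × (-0.960893) = 0.720670 substitutions/site.

0.721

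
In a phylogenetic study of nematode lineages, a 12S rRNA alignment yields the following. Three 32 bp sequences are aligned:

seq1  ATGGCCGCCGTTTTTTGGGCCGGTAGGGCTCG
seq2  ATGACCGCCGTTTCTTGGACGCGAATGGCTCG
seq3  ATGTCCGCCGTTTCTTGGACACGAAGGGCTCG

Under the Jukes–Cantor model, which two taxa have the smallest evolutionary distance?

seq2 and seq3

seq1–seq2: 7/32 differ, p = 0.219, d = 0.259.
seq1–seq3: 6/32 differ, p = 0.188, d = 0.216.
seq2–seq3: 3/32 differ, p = 0.094, d = 0.100.
The smallest distance is between seq2 and seq3.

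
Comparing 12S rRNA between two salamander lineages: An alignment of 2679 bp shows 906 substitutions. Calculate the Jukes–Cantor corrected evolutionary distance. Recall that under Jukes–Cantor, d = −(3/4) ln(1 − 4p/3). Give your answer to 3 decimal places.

p = 906/2679 ≈ 0.338186.
d = −(3/4) ln(1 − 4p/3) = −0.75 ln(1 − 0.450915) = −0.75 ln(0.549085)
  = −0.75 × (-0.599502) = 0.449627 substitutions/site.

0.450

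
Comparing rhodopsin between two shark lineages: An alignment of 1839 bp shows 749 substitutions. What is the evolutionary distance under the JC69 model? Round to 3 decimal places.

p = 749/1839 ≈ 0.407287.
d = −(3/4) ln(1 − 4p/3) = −0.75 ln(1 − 0.543049) = −0.75 ln(0.456951)
  = −0.75 × (-0.783179) = 0.587384 substitutions/site.

0.587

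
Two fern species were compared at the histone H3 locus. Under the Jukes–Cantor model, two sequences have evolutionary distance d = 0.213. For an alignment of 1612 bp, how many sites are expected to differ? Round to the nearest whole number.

299

Invert JC69: p = (3/4)(1 − e^(−4d/3)) = 0.75 × (1 − e^(-0.284)) = 0.75 × (1 − 0.752767) = 0.185425.
Expected differing sites = pL ≈ 0.185425 × 1612 = 298.9051 ≈ 299.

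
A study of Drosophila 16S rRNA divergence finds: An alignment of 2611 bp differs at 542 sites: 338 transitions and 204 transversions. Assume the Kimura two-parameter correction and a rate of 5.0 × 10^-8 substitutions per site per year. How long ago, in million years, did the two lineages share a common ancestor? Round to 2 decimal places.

P = 338/2611 ≈ 0.129452 and Q = 204/2611 ≈ 0.078131.
Under the Kimura two-parameter model, d = −½ ln(1 − 2P − Q) − ¼ ln(1 − 2Q).
1 − 2P − Q = 0.662965, giving −½ ln(0.662965) = 0.205517.
1 − 2Q = 0.843738, giving −¼ ln(0.843738) = 0.042478.
d = 0.205517 + 0.042478 = 0.247995.
Under a molecular clock d = 2μt, so t = d/(2μ) = 0.247995 / (2 × 5.0 × 10^-8) = 2.48 million years.

2.48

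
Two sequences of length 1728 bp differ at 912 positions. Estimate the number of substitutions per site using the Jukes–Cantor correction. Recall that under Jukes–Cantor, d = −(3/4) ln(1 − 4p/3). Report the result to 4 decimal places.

0.9123

p = 912/1728 ≈ 0.527778.
d = −(3/4) ln(1 − 4p/3) = −0.75 ln(1 − 0.703704) = −0.75 ln(0.296296)
  = −0.75 × (-1.216396) = 0.912297 substitutions/site.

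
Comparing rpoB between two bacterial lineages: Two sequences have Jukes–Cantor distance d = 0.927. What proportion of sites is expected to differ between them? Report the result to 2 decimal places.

0.53

p = (3/4)(1 − e^(−4d/3)) = 0.75 × (1 − e^(-1.236)) = 0.75 × (1 − 0.290544) = 0.532092.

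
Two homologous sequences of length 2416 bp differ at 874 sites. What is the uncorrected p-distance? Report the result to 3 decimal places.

p = 874/2416 = 0.361754… ≈ 0.362 (to 3 d.p.).

0.362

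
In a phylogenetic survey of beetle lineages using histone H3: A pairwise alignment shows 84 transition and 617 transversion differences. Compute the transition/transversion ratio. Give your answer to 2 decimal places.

0.14

R = 84/617 = 0.136142… ≈ 0.14 (to 2 d.p.).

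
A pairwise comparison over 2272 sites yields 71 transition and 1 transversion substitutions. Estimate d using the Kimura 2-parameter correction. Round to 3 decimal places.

0.033

P = 71/2272 = 0.03125 and Q = 1/2272 ≈ 0.00044.
Under the Kimura two-parameter model, d = −½ ln(1 − 2P − Q) − ¼ ln(1 − 2Q).
1 − 2P − Q = 0.93706, giving −½ ln(0.93706) = 0.032504.
1 − 2Q = 0.99912, giving −¼ ln(0.99912) = 0.000220.
d = 0.032504 + 0.000220 = 0.032724.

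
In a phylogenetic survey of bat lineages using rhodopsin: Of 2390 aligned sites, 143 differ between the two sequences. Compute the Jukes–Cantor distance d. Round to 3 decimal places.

p = 143/2390 ≈ 0.059833.
d = −(3/4) ln(1 − 4p/3) = −0.75 ln(1 − 0.079777) = −0.75 ln(0.920223)
  = −0.75 × (-0.083139) = 0.062354 substitutions/site.

0.062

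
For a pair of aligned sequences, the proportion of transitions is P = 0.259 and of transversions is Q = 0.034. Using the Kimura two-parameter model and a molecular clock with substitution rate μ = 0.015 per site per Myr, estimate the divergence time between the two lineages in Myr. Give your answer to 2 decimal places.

13.97

Under the Kimura two-parameter model, d = −½ ln(1 − 2P − Q) − ¼ ln(1 − 2Q).
1 − 2P − Q = 0.448, giving −½ ln(0.448) = 0.401481.
1 − 2Q = 0.932, giving −¼ ln(0.932) = 0.017606.
d = 0.401481 + 0.017606 = 0.419087.
Under a molecular clock d = 2μt, so t = d/(2μ) = 0.419087 / (2 × 0.015) = 13.97 Myr.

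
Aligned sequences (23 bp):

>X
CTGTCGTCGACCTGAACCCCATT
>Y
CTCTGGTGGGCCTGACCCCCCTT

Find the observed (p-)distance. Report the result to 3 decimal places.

0.261

The sequences differ at 6 of 23 positions (sites 3, 5, 8, 10, 16, 21).
p = 6/23 = 0.260869… ≈ 0.261 (to 3 d.p.).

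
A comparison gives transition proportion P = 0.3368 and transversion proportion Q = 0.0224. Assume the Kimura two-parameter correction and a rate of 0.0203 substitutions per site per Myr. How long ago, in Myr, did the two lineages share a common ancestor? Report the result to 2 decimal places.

Under the Kimura two-parameter model, d = −½ ln(1 − 2P − Q) − ¼ ln(1 − 2Q).
1 − 2P − Q = 0.304, giving −½ ln(0.304) = 0.595364.
1 − 2Q = 0.9552, giving −¼ ln(0.9552) = 0.011459.
d = 0.595364 + 0.011459 = 0.606823.
Under a molecular clock d = 2μt, so t = d/(2μ) = 0.606823 / (2 × 0.0203) = 14.95 Myr.

14.95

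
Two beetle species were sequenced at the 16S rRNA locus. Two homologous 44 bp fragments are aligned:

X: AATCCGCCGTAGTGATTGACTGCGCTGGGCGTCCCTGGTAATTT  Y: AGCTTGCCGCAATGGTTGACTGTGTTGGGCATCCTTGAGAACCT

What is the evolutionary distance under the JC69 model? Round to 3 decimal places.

0.455

The sequences differ at 15 of 44 sites, so p = 15/44 ≈ 0.340909.
d = −(3/4) ln(1 − 4p/3) = −0.75 ln(1 − 0.454545) = −0.75 ln(0.545455)
  = −0.75 × (-0.606135) = 0.454601 substitutions/site.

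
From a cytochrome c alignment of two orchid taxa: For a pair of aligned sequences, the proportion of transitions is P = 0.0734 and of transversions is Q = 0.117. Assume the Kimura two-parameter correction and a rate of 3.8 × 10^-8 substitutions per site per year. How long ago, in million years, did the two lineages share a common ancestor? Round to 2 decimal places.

Under the Kimura two-parameter model, d = −½ ln(1 − 2P − Q) − ¼ ln(1 − 2Q).
1 − 2P − Q = 0.7362, giving −½ ln(0.7362) = 0.153127.
1 − 2Q = 0.766, giving −¼ ln(0.766) = 0.066643.
d = 0.153127 + 0.066643 = 0.219770.
Under a molecular clock d = 2μt, so t = d/(2μ) = 0.219770 / (2 × 3.8 × 10^-8) = 2.89 million years.

2.89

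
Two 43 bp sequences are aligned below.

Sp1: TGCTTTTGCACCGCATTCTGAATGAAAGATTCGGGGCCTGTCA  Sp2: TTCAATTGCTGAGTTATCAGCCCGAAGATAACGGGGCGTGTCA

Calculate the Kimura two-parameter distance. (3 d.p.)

Of 43 sites, 4 differences are transitions and 15 are transversions, so P = 4/43 ≈ 0.093023 and Q = 15/43 ≈ 0.348837.
Under the Kimura two-parameter model, d = −½ ln(1 − 2P − Q) − ¼ ln(1 − 2Q).
1 − 2P − Q = 0.465117, giving −½ ln(0.465117) = 0.382733.
1 − 2Q = 0.302326, giving −¼ ln(0.302326) = 0.299062.
d = 0.382733 + 0.299062 = 0.681795.

0.682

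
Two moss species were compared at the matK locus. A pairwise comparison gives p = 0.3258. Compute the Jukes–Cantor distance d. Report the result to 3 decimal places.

0.427

d = −(3/4) ln(1 − 4p/3) = −0.75 ln(1 − 0.4344) = −0.75 ln(0.5656)
  = −0.75 × (-0.569868) = 0.427401 substitutions/site.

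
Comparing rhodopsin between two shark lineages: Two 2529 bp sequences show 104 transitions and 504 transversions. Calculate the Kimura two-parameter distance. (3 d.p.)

0.292

P = 104/2529 ≈ 0.041123 and Q = 504/2529 ≈ 0.199288.
Under the Kimura two-parameter model, d = −½ ln(1 − 2P − Q) − ¼ ln(1 − 2Q).
1 − 2P − Q = 0.718466, giving −½ ln(0.718466) = 0.165318.
1 − 2Q = 0.601424, giving −¼ ln(0.601424) = 0.127114.
d = 0.165318 + 0.127114 = 0.292432.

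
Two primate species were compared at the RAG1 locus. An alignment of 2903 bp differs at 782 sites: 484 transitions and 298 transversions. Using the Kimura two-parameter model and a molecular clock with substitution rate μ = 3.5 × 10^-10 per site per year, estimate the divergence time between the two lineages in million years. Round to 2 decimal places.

491.27

P = 484/2903 ≈ 0.166724 and Q = 298/2903 ≈ 0.102652.
Under the Kimura two-parameter model, d = −½ ln(1 − 2P − Q) − ¼ ln(1 − 2Q).
1 − 2P − Q = 0.5639, giving −½ ln(0.5639) = 0.286439.
1 − 2Q = 0.794696, giving −¼ ln(0.794696) = 0.057449.
d = 0.286439 + 0.057449 = 0.343888.
Under a molecular clock d = 2μt, so t = d/(2μ) = 0.343888 / (2 × 3.5 × 10^-10) = 491.27 million years.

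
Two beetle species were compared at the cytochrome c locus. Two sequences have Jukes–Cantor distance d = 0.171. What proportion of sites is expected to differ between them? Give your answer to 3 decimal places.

p = (3/4)(1 − e^(−4d/3)) = 0.75 × (1 − e^(-0.228)) = 0.75 × (1 − 0.796124) = 0.152907.

0.153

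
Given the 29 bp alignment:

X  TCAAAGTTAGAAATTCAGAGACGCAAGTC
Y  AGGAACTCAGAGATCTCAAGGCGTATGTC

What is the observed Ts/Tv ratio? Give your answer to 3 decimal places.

1.600

Transitions are A↔G and C↔T; transversions are all other mismatches.
Transitions: 8. Transversions: 5.
R = 8/5 = 1.600.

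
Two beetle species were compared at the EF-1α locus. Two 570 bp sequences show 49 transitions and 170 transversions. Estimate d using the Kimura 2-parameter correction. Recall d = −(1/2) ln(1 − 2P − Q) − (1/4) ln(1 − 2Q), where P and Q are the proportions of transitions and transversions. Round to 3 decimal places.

P = 49/570 ≈ 0.085965 and Q = 170/570 ≈ 0.298246.
Under the Kimura two-parameter model, d = −½ ln(1 − 2P − Q) − ¼ ln(1 − 2Q).
1 − 2P − Q = 0.529824, giving −½ ln(0.529824) = 0.317605.
1 − 2Q = 0.403508, giving −¼ ln(0.403508) = 0.226890.
d = 0.317605 + 0.226890 = 0.544495.

0.544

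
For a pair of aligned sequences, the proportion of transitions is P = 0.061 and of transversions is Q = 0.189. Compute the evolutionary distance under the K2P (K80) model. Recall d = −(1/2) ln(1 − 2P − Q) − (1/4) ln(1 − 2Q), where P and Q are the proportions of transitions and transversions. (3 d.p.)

Under the Kimura two-parameter model, d = −½ ln(1 − 2P − Q) − ¼ ln(1 − 2Q).
1 − 2P − Q = 0.689, giving −½ ln(0.689) = 0.186257.
1 − 2Q = 0.622, giving −¼ ln(0.622) = 0.118704.
d = 0.186257 + 0.118704 = 0.304961.

0.305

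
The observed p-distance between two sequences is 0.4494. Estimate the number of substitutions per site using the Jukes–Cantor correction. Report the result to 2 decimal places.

d = −(3/4) ln(1 − 4p/3) = −0.75 ln(1 − 0.5992) = −0.75 ln(0.4008)
  = −0.75 × (-0.914293) = 0.685720 substitutions/site.

0.69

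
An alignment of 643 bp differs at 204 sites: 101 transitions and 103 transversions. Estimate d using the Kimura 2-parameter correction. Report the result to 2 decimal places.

P = 101/643 ≈ 0.157076 and Q = 103/643 ≈ 0.160187.
Under the Kimura two-parameter model, d = −½ ln(1 − 2P − Q) − ¼ ln(1 − 2Q).
1 − 2P − Q = 0.525661, giving −½ ln(0.525661) = 0.321549.
1 − 2Q = 0.679626, giving −¼ ln(0.679626) = 0.096553.
d = 0.321549 + 0.096553 = 0.418102.

0.42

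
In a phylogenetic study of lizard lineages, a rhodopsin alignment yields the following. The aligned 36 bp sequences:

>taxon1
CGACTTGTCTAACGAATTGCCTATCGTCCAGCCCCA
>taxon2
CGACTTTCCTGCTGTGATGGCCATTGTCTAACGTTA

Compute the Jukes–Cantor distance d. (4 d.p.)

0.6735

The sequences differ at 16 of 36 sites, so p = 16/36 ≈ 0.444444.
d = −(3/4) ln(1 − 4p/3) = −0.75 ln(1 − 0.592592) = −0.75 ln(0.407408)
  = −0.75 × (-0.897940) = 0.673455 substitutions/site.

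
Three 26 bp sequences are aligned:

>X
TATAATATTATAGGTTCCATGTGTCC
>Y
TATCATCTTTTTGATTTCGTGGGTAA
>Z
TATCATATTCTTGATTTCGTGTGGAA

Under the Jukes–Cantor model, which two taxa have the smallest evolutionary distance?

X–Y: 10/26 differ, p = 0.385, d = 0.539.
X–Z: 9/26 differ, p = 0.346, d = 0.464.
Y–Z: 4/26 differ, p = 0.154, d = 0.172.
The smallest distance is between Y and Z.

Y and Z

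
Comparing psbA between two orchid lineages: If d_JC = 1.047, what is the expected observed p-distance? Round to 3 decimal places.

0.564

p = (3/4)(1 − e^(−4d/3)) = 0.75 × (1 − e^(-1.396)) = 0.75 × (1 − 0.247585) = 0.564311.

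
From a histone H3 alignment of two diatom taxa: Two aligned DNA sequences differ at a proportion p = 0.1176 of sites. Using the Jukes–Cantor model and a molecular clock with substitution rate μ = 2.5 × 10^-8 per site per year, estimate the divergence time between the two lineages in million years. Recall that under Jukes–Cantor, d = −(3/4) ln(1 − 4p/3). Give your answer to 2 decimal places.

d = −(3/4) ln(1 − 4p/3) = −0.75 ln(1 − 0.1568) = −0.75 ln(0.8432)
  = −0.75 × (-0.170551) = 0.127913 substitutions/site.
Under a molecular clock d = 2μt, so t = d/(2μ) = 0.127913 / (2 × 2.5 × 10^-8) = 2.56 million years.

2.56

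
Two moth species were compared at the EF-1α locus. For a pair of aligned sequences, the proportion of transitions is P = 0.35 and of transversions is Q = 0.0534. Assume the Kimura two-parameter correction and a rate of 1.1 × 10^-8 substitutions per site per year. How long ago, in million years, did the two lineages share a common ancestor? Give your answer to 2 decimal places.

33.10

Under the Kimura two-parameter model, d = −½ ln(1 − 2P − Q) − ¼ ln(1 − 2Q).
1 − 2P − Q = 0.2466, giving −½ ln(0.2466) = 0.699994.
1 − 2Q = 0.8932, giving −¼ ln(0.8932) = 0.028236.
d = 0.699994 + 0.028236 = 0.728230.
Under a molecular clock d = 2μt, so t = d/(2μ) = 0.728230 / (2 × 1.1 × 10^-8) = 33.10 million years.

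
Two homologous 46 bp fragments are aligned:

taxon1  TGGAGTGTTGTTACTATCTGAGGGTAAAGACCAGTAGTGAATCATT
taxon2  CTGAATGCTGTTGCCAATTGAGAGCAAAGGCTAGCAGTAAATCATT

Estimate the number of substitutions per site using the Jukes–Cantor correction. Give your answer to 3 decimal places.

The sequences differ at 14 of 46 sites, so p = 14/46 ≈ 0.304348.
d = −(3/4) ln(1 − 4p/3) = −0.75 ln(1 − 0.405797) = −0.75 ln(0.594203)
  = −0.75 × (-0.520534) = 0.390401 substitutions/site.

0.390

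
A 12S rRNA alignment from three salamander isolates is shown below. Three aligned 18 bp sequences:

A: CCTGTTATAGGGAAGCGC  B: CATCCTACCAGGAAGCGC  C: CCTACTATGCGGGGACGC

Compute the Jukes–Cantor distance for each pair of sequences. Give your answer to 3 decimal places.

A–B: 6/18 sites differ → p ≈ 0.333333, d = −0.75 ln(1 − 0.444444) = 0.440839 ≈ 0.441.
A–C: 7/18 sites differ → p ≈ 0.388889, d = −0.75 ln(1 − 0.518519) = 0.548166 ≈ 0.548.
B–C: 8/18 sites differ → p ≈ 0.444444, d = −0.75 ln(1 − 0.592592) = 0.673455 ≈ 0.673.

d(A,B) = 0.441, d(A,C) = 0.548, d(B,C) = 0.673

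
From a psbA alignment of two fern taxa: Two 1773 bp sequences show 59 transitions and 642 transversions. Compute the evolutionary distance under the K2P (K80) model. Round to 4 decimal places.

0.6019

P = 59/1773 ≈ 0.033277 and Q = 642/1773 ≈ 0.362098.
Under the Kimura two-parameter model, d = −½ ln(1 − 2P − Q) − ¼ ln(1 − 2Q).
1 − 2P − Q = 0.571348, giving −½ ln(0.571348) = 0.279878.
1 − 2Q = 0.275804, giving −¼ ln(0.275804) = 0.322016.
d = 0.279878 + 0.322016 = 0.601894.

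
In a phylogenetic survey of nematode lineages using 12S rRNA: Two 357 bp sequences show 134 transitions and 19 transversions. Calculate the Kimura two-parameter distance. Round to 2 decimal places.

P = 134/357 ≈ 0.37535 and Q = 19/357 ≈ 0.053221.
Under the Kimura two-parameter model, d = −½ ln(1 − 2P − Q) − ¼ ln(1 − 2Q).
1 − 2P − Q = 0.196079, giving −½ ln(0.196079) = 0.814619.
1 − 2Q = 0.893558, giving −¼ ln(0.893558) = 0.028136.
d = 0.814619 + 0.028136 = 0.842755.

0.84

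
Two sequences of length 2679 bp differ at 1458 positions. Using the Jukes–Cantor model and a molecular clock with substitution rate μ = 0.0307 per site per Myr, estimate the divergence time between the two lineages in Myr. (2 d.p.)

p = 1458/2679 ≈ 0.544233.
d = −(3/4) ln(1 − 4p/3) = −0.75 ln(1 − 0.725644) = −0.75 ln(0.274356)
  = −0.75 × (-1.293329) = 0.969997 substitutions/site.
Under a molecular clock d = 2μt, so t = d/(2μ) = 0.969997 / (2 × 0.0307) = 15.80 Myr.

15.80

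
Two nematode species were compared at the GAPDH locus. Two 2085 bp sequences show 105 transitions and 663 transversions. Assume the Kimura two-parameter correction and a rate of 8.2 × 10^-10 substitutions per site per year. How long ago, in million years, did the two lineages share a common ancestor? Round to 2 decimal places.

319.44

P = 105/2085 ≈ 0.05036 and Q = 663/2085 ≈ 0.317986.
Under the Kimura two-parameter model, d = −½ ln(1 − 2P − Q) − ¼ ln(1 − 2Q).
1 − 2P − Q = 0.581294, giving −½ ln(0.581294) = 0.271249.
1 − 2Q = 0.364028, giving −¼ ln(0.364028) = 0.252631.
d = 0.271249 + 0.252631 = 0.523880.
Under a molecular clock d = 2μt, so t = d/(2μ) = 0.523880 / (2 × 8.2 × 10^-10) = 319.44 million years.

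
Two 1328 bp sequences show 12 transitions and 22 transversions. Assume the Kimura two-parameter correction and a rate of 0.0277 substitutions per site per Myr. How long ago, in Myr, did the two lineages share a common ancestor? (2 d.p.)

P = 12/1328 ≈ 0.009036 and Q = 22/1328 ≈ 0.016566.
Under the Kimura two-parameter model, d = −½ ln(1 − 2P − Q) − ¼ ln(1 − 2Q).
1 − 2P − Q = 0.965362, giving −½ ln(0.965362) = 0.017626.
1 − 2Q = 0.966868, giving −¼ ln(0.966868) = 0.008423.
d = 0.017626 + 0.008423 = 0.026049.
Under a molecular clock d = 2μt, so t = d/(2μ) = 0.026049 / (2 × 0.0277) = 0.47 Myr.

0.47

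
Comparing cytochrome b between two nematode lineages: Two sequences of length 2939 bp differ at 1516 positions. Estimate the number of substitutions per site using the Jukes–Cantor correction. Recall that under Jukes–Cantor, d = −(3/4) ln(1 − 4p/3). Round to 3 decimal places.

p = 1516/2939 ≈ 0.515822.
d = −(3/4) ln(1 − 4p/3) = −0.75 ln(1 − 0.687763) = −0.75 ln(0.312237)
  = −0.75 × (-1.163993) = 0.872995 substitutions/site.

0.873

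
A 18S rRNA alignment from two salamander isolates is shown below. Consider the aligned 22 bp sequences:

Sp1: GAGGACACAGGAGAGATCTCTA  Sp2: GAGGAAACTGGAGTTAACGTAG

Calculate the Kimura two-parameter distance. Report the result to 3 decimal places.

Of 22 sites, 2 differences are transitions and 7 are transversions, so P = 2/22 ≈ 0.090909 and Q = 7/22 ≈ 0.318182.
Under the Kimura two-parameter model, d = −½ ln(1 − 2P − Q) − ¼ ln(1 − 2Q).
1 − 2P − Q = 0.5, giving −½ ln(0.5) = 0.346574.
1 − 2Q = 0.363636, giving −¼ ln(0.363636) = 0.252900.
d = 0.346574 + 0.252900 = 0.599474.

0.599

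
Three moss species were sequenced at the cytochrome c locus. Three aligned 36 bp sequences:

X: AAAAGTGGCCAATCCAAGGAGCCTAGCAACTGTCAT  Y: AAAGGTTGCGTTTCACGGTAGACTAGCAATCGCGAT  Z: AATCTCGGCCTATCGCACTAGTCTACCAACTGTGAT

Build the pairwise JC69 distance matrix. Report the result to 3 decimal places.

X–Y: 14/36 sites differ → p ≈ 0.388889, d = −0.75 ln(1 − 0.518519) = 0.548166 ≈ 0.548.
X–Z: 12/36 sites differ → p ≈ 0.333333, d = −0.75 ln(1 − 0.444444) = 0.440839 ≈ 0.441.
Y–Z: 15/36 sites differ → p ≈ 0.416667, d = −0.75 ln(1 − 0.555556) = 0.608198 ≈ 0.608.

d(X,Y) = 0.548, d(X,Z) = 0.441, d(Y,Z) = 0.608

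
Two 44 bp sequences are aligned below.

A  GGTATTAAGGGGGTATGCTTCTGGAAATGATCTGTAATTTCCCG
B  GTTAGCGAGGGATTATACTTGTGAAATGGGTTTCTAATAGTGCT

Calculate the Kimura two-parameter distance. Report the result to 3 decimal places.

Of 44 sites, 8 differences are transitions and 11 are transversions, so P = 8/44 ≈ 0.181818 and Q = 11/44 = 0.25.
Under the Kimura two-parameter model, d = −½ ln(1 − 2P − Q) − ¼ ln(1 − 2Q).
1 − 2P − Q = 0.386364, giving −½ ln(0.386364) = 0.475488.
1 − 2Q = 0.5, giving −¼ ln(0.5) = 0.173287.
d = 0.475488 + 0.173287 = 0.648775.

0.649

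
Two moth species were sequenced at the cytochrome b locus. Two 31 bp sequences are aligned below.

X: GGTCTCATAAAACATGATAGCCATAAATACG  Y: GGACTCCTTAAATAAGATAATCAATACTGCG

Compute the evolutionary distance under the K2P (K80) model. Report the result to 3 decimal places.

0.481

Of 31 sites, 4 differences are transitions and 7 are transversions, so P = 4/31 ≈ 0.129032 and Q = 7/31 ≈ 0.225806.
Under the Kimura two-parameter model, d = −½ ln(1 − 2P − Q) − ¼ ln(1 − 2Q).
1 − 2P − Q = 0.51613, giving −½ ln(0.51613) = 0.330698.
1 − 2Q = 0.548388, giving −¼ ln(0.548388) = 0.150193.
d = 0.330698 + 0.150193 = 0.480891.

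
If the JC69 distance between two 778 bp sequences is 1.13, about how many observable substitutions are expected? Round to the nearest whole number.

454

Invert JC69: p = (3/4)(1 − e^(−4d/3)) = 0.75 × (1 − e^(-1.506667)) = 0.75 × (1 − 0.221647) = 0.583765.
Expected differing sites = pL ≈ 0.583765 × 778 = 454.16917 ≈ 454.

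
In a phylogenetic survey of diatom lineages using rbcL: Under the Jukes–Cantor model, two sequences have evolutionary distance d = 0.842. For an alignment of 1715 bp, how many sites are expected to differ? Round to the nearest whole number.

Invert JC69: p = (3/4)(1 − e^(−4d/3)) = 0.75 × (1 − e^(-1.122667)) = 0.75 × (1 − 0.325411) = 0.505942.
Expected differing sites = pL ≈ 0.505942 × 1715 = 867.69053 ≈ 868.

868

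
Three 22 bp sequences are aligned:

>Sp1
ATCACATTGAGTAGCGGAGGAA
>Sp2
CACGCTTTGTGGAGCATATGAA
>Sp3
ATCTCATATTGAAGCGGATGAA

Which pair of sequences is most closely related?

Sp1 and Sp3

Sp1–Sp2: 9/22 differ, p = 0.409, d = 0.591.
Sp1–Sp3: 6/22 differ, p = 0.273, d = 0.339.
Sp2–Sp3: 9/22 differ, p = 0.409, d = 0.591.
The smallest distance is between Sp1 and Sp3.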